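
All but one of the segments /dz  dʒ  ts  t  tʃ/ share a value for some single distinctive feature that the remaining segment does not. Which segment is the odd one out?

/dz, ts, dʒ, tʃ/ are all [+delayed release], but /t/ (voiceless alveolar stop) is [−delayed release]. No other single segment can be removed to leave a set sharing one feature value that the removed segment lacks, so /t/ is the odd one out.

t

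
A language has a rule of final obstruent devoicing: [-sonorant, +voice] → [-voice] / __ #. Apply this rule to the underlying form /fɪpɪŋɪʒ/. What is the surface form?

The only segment in the rule's environment that also matches [-sonorant, +voice] is /ʒ/. Applying [-voice] turns the voiced postalveolar fricative into /ʃ/ (voiceless postalveolar fricative), giving [fɪpɪŋɪʃ].

[fɪpɪŋɪʃ]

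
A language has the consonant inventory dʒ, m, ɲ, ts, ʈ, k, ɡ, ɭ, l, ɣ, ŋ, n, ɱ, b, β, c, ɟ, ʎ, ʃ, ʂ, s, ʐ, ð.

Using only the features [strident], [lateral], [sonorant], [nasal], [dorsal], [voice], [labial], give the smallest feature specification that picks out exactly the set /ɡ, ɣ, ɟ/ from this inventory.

/ɡ, ɣ, ɟ/ are all [−sonorant], [+voice], [+dorsal], and no other segment in the inventory matches all three values. Dropping any one of them over-generates: [+voice, +dorsal] alone would also admit /ɲ, ŋ, ʎ/; [−sonorant, +dorsal] alone would also admit /k, c/; [−sonorant, +voice] alone would also admit /dʒ, b, β, ʐ, …/. No other combination of two listed features picks out exactly this set either, so fewer than three features will not do.

[−sonorant, +voice, +dorsal]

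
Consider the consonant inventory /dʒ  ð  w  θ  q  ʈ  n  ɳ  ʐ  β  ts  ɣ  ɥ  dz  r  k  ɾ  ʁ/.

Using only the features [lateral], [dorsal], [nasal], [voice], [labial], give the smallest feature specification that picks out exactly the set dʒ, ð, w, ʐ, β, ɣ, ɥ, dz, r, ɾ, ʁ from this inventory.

[+voice, -nasal]

Every target segment is [+voice], [-nasal]; each remaining inventory member fails at least one of these. Each conjunct is needed — [-nasal] alone would also admit /θ, q, ʈ, ts, …/; [+voice] alone would also admit /n, ɳ/ — and no other single listed feature has exactly this extension, so two is the minimum.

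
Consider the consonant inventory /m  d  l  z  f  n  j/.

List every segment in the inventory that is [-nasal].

The [-nasal] segments here are /d, l, z, f, j/; the remaining /m, n/ are [+nasal].

d, l, z, f, j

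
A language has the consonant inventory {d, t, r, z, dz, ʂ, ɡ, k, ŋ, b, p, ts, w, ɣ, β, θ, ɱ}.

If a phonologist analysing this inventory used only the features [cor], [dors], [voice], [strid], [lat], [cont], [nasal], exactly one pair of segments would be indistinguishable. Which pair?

ɣ, w

Both /ɣ/ and /w/ are [-coronal], [+dorsal], [+voice], [-strident], [-lateral], [+continuant], [-nasal]. Since the list omits [sonorant], [labial] and [round] — which do distinguish the voiced velar fricative from the labial-velar glide — this pair collapses; all other pairs remain distinct.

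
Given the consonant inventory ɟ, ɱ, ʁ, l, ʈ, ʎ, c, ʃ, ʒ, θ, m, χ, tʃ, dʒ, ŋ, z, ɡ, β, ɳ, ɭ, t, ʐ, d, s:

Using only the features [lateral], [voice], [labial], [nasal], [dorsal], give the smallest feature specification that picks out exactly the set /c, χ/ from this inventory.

/c, χ/ are all [-voice], [+dorsal], and no other segment in the inventory matches both values. Dropping any one of them over-generates: [+dorsal] alone would also admit /ɟ, ʁ, ʎ, ŋ, …/; [-voice] alone would also admit /ʈ, ʃ, θ, tʃ, …/. No other single listed feature picks out exactly this set either, so fewer than two features will not do.

[-voice, +dorsal]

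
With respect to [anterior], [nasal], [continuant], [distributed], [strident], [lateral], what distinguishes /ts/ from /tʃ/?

[anterior], [distributed]

The two segments share [-nasal], [-continuant], [+strident], [-lateral]. The only features from the list on which they differ: /ts/ is [+anterior] while /tʃ/ is [-anterior]; /ts/ is [-distributed] while /tʃ/ is [+distributed].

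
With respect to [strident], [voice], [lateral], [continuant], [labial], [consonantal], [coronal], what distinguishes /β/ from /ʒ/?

[strident], [labial], [coronal]

/β/ is the voiced bilabial fricative and /ʒ/ is the voiced postalveolar fricative. Both are [+voice], [−lateral], [+continuant], [+consonantal]. /β/ is [−strident] while /ʒ/ is [+strident]; /β/ is [+labial] while /ʒ/ is [−labial]; /β/ is [−coronal] while /ʒ/ is [+coronal], so the distinguishing features are [strident], [labial], [coronal].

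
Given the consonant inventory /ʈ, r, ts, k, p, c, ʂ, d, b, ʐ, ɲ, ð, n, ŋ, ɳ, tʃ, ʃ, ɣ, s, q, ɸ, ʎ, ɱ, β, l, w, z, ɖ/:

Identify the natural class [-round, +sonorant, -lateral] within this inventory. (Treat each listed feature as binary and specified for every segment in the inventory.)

r, ɲ, n, ŋ, ɳ, ɱ

Eliminate segments failing any feature: /ʈ, ts, k, p, c, ʂ, d, b, ʐ, ð, tʃ, ʃ, ɣ, s, q, ɸ, β, z, ɖ/ are [-sonorant]; /ʎ, l/ are [+lateral]; /w/ is [+round]. The remaining /r, ɲ, n, ŋ, ɳ, ɱ/ satisfy [-round], [+sonorant], [-lateral].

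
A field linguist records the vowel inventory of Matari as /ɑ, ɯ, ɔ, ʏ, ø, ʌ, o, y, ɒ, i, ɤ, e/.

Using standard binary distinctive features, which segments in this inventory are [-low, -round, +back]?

ɯ, ʌ, ɤ

First, the [-low] segments are /ɯ, ɔ, ʏ, ø, ʌ, o, y, i, ɤ, e/.
Among these, [-round] gives /ɯ, ʌ, i, ɤ, e/.
Among these, [+back] leaves /ɯ, ʌ, ɤ/.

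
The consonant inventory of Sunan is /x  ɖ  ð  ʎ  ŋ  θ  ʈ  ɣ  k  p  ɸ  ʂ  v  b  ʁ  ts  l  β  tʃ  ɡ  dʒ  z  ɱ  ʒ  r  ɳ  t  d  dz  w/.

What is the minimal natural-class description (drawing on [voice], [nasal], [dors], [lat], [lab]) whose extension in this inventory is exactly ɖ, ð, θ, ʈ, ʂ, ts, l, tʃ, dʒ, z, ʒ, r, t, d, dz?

[−nasal, −lab, −dors]

The class [−nasal], [−labial], [−dorsal] has exactly /ɖ, ð, θ, ʈ, ʂ, ts, l, tʃ, dʒ, z, ʒ, r, t, d, dz/ as its extension in this inventory. No smaller conjunction from the listed features achieves this: [−labial, −dorsal] alone would also admit /ɳ/; [−nasal, −dorsal] alone would also admit /p, ɸ, v, b, …/; [−nasal, −labial] alone would also admit /x, ʎ, ɣ, k, …/; and checking the remaining two-feature bundles turns up none with this extension.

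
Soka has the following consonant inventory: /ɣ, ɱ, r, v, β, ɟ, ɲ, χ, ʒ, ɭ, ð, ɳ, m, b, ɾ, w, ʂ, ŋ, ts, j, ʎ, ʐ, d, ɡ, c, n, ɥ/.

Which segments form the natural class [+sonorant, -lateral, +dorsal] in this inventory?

ɲ, w, ŋ, j, ɥ

Among the inventory, the [+sonorant] segments are /ɱ, r, ɲ, ɭ, ɳ, m, ɾ, w, ŋ, j, ʎ, n, ɥ/.
Of those, [-lateral] gives /ɱ, r, ɲ, ɳ, m, ɾ, w, ŋ, j, n, ɥ/.
Of those, [+dorsal] leaves /ɲ, w, ŋ, j, ɥ/.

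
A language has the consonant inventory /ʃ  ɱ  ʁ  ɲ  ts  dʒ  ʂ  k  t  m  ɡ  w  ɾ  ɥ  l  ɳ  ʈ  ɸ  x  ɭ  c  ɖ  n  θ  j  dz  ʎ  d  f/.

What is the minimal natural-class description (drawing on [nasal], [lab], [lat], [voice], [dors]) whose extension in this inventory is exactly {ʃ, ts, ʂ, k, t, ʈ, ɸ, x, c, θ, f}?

[-voice]

/ʃ, ts, ʂ, k, t, ʈ, ɸ, x, c, θ, f/ are exactly the [-voice] segments in the inventory, so a single feature suffices.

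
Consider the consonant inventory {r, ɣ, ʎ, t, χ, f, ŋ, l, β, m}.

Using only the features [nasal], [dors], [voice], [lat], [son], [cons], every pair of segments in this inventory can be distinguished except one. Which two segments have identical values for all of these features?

t, f

On the given features, /t/ and /f/ have an identical profile: [−nasal], [−dorsal], [−voice], [−lateral], [−sonorant], [+consonantal]. No other two segments in the inventory coincide on all 6 features. (They do differ in [continuant], [labial] and [coronal], which are not among the given features.)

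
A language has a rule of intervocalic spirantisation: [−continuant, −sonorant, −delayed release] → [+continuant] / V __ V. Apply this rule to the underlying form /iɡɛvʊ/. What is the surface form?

The only segment in the rule's environment that also matches [−continuant, −sonorant, −delayed release] is /ɡ/. Applying [+continuant] turns the voiced velar stop into /ɣ/ (voiced velar fricative), giving [iɣɛvʊ].

[iɣɛvʊ]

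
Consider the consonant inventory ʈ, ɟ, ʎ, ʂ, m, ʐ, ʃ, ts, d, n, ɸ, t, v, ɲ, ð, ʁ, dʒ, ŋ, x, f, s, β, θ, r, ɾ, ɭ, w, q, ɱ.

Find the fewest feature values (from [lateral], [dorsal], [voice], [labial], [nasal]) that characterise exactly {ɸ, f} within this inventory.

[-voice, +labial]

Every target segment is [-voice], [+labial]; each remaining inventory member fails at least one of these. Each conjunct is needed — [+labial] alone would also admit /m, v, β, w, …/; [-voice] alone would also admit /ʈ, ʂ, ʃ, ts, …/ — and no other single listed feature has exactly this extension, so two is the minimum.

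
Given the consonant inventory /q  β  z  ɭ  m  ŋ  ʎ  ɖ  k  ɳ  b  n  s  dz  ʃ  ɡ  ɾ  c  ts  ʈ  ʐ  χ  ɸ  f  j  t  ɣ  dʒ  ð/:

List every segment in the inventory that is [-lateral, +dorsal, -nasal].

q, k, ɡ, c, χ, j, ɣ

Checking each segment against [-lateral], [+dorsal], [-nasal]: /q/ (voiceless uvular stop), /k/ (voiceless velar stop), /ɡ/ (voiced velar stop), /c/ (voiceless palatal stop), /χ/ (voiceless uvular fricative), /j/ (palatal glide), among others, satisfy every feature; every other segment in the inventory fails at least one.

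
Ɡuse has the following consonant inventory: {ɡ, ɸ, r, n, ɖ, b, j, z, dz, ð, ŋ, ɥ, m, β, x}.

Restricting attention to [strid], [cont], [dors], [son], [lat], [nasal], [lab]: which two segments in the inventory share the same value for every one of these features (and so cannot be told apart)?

ɸ, β

Both /ɸ/ and /β/ are [-strident], [+continuant], [-dorsal], [-sonorant], [-lateral], [-nasal], [+labial]. Since the list omits [voice] — which does distinguish the voiceless bilabial fricative from the voiced bilabial fricative — this pair collapses; all other pairs remain distinct.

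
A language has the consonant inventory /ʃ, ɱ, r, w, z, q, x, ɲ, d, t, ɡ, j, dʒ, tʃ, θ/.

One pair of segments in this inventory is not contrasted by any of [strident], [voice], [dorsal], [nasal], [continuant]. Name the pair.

w, j

/w/ (labial-velar glide) and /j/ (palatal glide) are both [-strident], [+voice], [+dorsal], [-nasal], [+continuant], so none of the listed features separates them. (They do differ in [labial], [round] and [back], which are not among the given features.) Every other pair in the inventory differs on at least one listed feature.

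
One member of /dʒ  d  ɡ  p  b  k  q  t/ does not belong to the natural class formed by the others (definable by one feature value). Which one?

[delayed release] (equivalently [strident]) groups all but one: /q, b, ɡ, t, d, k, p/ share [-delayed release] while /dʒ/ (voiced postalveolar affricate) alone is [+delayed release]. Removing any other segment would not leave a single-feature class that excludes it.

dʒ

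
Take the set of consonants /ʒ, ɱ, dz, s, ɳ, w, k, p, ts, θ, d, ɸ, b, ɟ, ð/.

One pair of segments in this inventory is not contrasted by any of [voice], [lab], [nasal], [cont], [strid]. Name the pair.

Both /ɟ/ and /d/ are [+voice], [-labial], [-nasal], [-continuant], [-strident]. Since the list omits [dorsal] — which does distinguish the voiced palatal stop from the voiced alveolar stop — this pair collapses; all other pairs remain distinct.

ɟ, d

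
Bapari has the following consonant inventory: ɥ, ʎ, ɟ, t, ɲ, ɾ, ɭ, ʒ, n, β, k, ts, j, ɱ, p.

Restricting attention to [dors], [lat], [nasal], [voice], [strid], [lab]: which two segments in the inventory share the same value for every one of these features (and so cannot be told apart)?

/j/ (palatal glide) and /ɟ/ (voiced palatal stop) are both [+dorsal], [−lateral], [−nasal], [+voice], [−strident], [−labial], so none of the listed features separates them. (They do differ in [sonorant] and [continuant], which are not among the given features.) Every other pair in the inventory differs on at least one listed feature.

j, ɟ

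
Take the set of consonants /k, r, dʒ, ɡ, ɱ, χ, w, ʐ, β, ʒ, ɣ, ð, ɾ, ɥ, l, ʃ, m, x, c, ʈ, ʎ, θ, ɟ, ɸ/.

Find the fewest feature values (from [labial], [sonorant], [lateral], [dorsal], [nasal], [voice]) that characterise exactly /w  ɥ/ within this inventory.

[+labial, +dorsal]

The class [+labial], [+dorsal] has exactly /w, ɥ/ as its extension in this inventory. No smaller conjunction from the listed features achieves this: [+dorsal] alone would also admit /k, ɡ, χ, ɣ, …/; [+labial] alone would also admit /ɱ, β, m, ɸ/; and checking the remaining single features turns up none with this extension.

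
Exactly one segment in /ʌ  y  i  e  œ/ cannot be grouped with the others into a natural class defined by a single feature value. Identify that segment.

ʌ

[back] groups all but one: /œ, i, y, e/ share [-back] while /ʌ/ (mid back unrounded lax vowel) alone is [+back]. Removing any other segment would not leave a single-feature class that excludes it.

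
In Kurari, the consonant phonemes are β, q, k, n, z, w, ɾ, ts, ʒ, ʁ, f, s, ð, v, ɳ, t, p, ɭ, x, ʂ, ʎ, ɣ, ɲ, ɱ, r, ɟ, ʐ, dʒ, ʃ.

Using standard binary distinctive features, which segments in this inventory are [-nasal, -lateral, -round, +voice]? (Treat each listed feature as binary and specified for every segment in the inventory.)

Checking each segment against [-nasal], [-lateral], [-round], [+voice]: /β/ (voiced bilabial fricative), /z/ (voiced alveolar fricative), /ɾ/ (alveolar tap), /ʒ/ (voiced postalveolar fricative), /ʁ/ (voiced uvular fricative), /ð/ (voiced dental fricative), among others, satisfy every feature; every other segment in the inventory fails at least one.

β, z, ɾ, ʒ, ʁ, ð, v, ɣ, r, ɟ, ʐ, dʒ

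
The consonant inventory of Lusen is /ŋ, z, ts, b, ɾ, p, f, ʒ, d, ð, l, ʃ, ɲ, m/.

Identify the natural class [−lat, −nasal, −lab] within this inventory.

Checking each segment against [−lateral], [−nasal], [−labial]: /z/ (voiced alveolar fricative), /ts/ (voiceless alveolar affricate), /ɾ/ (alveolar tap), /ʒ/ (voiced postalveolar fricative), /d/ (voiced alveolar stop), /ð/ (voiced dental fricative), among others, satisfy every feature; every other segment in the inventory fails at least one.

z, ts, ɾ, ʒ, d, ð, ʃ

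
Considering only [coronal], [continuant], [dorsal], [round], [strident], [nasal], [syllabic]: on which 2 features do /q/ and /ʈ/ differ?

/q/ (voiceless uvular stop) and /ʈ/ (voiceless retroflex stop) agree on [-continuant], [-round], [-strident], [-nasal], [-syllabic]. They differ on [coronal] (/q/ [-], /ʈ/ [+]), [dorsal] (/q/ [+], /ʈ/ [-]).

[coronal], [dorsal]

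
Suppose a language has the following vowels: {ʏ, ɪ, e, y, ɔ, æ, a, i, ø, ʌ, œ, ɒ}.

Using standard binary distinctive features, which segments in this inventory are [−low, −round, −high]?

e, ʌ

Eliminate segments failing any feature: /ʏ, y, ɔ, ø, œ/ are [+round]; /ɪ, i/ are [+high]; /æ, a, ɒ/ are [+low]. The remaining /e, ʌ/ satisfy [−low], [−round], [−high].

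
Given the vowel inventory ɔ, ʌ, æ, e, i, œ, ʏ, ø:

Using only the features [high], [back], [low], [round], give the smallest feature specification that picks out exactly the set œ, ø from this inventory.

The class [-high], [-back], [+round] has exactly /œ, ø/ as its extension in this inventory. No smaller conjunction from the listed features achieves this: [-back, +round] alone would also admit /ʏ/; [-high, +round] alone would also admit /ɔ/; [-high, -back] alone would also admit /æ, e/; and checking the remaining two-feature bundles turns up none with this extension.

[-high, -back, +round]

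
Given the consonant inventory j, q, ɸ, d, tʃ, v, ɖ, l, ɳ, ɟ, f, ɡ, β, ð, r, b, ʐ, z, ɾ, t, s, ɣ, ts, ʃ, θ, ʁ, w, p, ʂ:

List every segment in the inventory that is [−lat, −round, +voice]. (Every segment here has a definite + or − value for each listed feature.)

Checking each segment against [−lateral], [−round], [+voice]: /j/ (palatal glide), /d/ (voiced alveolar stop), /v/ (voiced labiodental fricative), /ɖ/ (voiced retroflex stop), /ɳ/ (retroflex nasal), /ɟ/ (voiced palatal stop), among others, satisfy every feature; every other segment in the inventory fails at least one.

j, d, v, ɖ, ɳ, ɟ, ɡ, β, ð, r, b, ʐ, z, ɾ, ɣ, ʁ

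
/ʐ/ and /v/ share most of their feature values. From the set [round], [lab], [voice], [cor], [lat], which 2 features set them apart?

[labial], [coronal]

/ʐ/ is the voiced retroflex fricative and /v/ is the voiced labiodental fricative. Both are [−round], [+voice], [−lateral]. /ʐ/ is [−labial] while /v/ is [+labial]; /ʐ/ is [+coronal] while /v/ is [−coronal], so the distinguishing features are [labial], [coronal].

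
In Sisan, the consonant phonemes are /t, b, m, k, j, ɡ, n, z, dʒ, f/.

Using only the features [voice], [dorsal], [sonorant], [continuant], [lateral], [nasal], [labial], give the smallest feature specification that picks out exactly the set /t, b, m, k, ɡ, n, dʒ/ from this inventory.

[-continuant]

/t, b, m, k, ɡ, n, dʒ/ are exactly the [-continuant] segments in the inventory, so a single feature suffices.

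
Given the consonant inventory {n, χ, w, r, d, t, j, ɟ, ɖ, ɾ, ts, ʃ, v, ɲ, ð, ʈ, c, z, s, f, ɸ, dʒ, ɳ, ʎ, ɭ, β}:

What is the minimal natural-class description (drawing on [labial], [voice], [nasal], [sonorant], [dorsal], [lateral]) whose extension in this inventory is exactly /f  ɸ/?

[−voice, +labial]

Every target segment is [−voice], [+labial]; each remaining inventory member fails at least one of these. Each conjunct is needed — [+labial] alone would also admit /w, v, β/; [−voice] alone would also admit /χ, t, ts, ʃ, …/ — and no other single listed feature has exactly this extension, so two is the minimum.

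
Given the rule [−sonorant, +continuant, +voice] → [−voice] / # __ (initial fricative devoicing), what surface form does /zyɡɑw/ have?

[syɡɑw]

The only segment in the rule's environment that also matches [−sonorant, +continuant, +voice] is /z/. Applying [−voice] turns the voiced alveolar fricative into /s/ (voiceless alveolar fricative), giving [syɡɑw].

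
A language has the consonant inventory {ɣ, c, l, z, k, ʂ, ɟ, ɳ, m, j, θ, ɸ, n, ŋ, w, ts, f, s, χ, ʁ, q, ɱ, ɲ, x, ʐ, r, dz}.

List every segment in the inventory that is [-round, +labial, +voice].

Among the inventory, the [-round] segments are /ɣ, c, l, z, k, ʂ, ɟ, ɳ, m, j, θ, ɸ, n, ŋ, ts, f, s, χ, ʁ, q, ɱ, ɲ, x, ʐ, r, dz/.
Among these, [+labial] gives /m, ɸ, f, ɱ/.
Within that set, [+voice] leaves /m, ɱ/.

m, ɱ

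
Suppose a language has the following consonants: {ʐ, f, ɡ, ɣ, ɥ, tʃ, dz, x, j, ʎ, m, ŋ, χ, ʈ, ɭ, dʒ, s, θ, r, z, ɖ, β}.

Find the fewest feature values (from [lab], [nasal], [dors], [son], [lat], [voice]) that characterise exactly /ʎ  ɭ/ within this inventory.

/ʎ, ɭ/ are exactly the [+lateral] segments in the inventory, so a single feature suffices.

[+lat]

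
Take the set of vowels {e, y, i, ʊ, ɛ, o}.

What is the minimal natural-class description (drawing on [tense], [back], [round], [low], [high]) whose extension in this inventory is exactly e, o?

Every target segment is [-high], [+tense]; each remaining inventory member fails at least one of these. Each conjunct is needed — [+tense] alone would also admit /y, i/; [-high] alone would also admit /ɛ/ — and no other single listed feature has exactly this extension, so two is the minimum.

[-high, +tense]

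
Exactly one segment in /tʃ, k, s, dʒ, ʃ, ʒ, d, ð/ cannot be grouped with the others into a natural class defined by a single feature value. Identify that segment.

/ʃ, ʒ, ð, dʒ, d, s, tʃ/ are all [+coronal], but /k/ (voiceless velar stop) is [−coronal]. No other single segment can be removed to leave a set sharing one feature value that the removed segment lacks, so /k/ is the odd one out.

k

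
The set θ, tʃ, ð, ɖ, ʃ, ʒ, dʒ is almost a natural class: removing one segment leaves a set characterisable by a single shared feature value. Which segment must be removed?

ɖ

[distributed] groups all but one: /tʃ, ʒ, ð, ʃ, θ, dʒ/ share [+distributed] while /ɖ/ (voiced retroflex stop) alone is [-distributed]. Removing any other segment would not leave a single-feature class that excludes it.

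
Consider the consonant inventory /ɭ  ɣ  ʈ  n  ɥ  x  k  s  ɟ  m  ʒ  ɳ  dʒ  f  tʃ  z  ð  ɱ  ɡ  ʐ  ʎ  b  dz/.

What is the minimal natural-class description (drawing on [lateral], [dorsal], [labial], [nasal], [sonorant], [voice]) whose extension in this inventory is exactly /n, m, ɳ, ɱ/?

[+nasal]

/n, m, ɳ, ɱ/ are exactly the [+nasal] segments in the inventory, so a single feature suffices.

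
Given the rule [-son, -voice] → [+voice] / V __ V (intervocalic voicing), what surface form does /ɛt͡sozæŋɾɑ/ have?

Only /t͡s/ occurs between two vowels (/ɛ/ __ /o/) and matches the structural description. It is a voiceless alveolar affricate, so [-son, -voice] holds; changing it to [+voice] with all other features held fixed yields /d͡z/ (voiced alveolar affricate). No other segment meets both the structural description and the environment, so the output is [ɛd͡zozæŋɾɑ].

[ɛd͡zozæŋɾɑ]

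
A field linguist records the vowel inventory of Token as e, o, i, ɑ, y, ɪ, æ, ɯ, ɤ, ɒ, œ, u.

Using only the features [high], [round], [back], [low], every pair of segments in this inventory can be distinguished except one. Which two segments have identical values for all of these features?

Both /ɪ/ and /i/ are [+high], [-round], [-back], [-low]. Since the list omits [tense] — which does distinguish the high front unrounded lax vowel from the high front unrounded tense vowel — this pair collapses; all other pairs remain distinct.

ɪ, i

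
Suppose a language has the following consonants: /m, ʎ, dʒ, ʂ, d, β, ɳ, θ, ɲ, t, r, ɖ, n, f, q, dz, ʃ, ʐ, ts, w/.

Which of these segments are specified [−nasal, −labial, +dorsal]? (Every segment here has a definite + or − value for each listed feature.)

First, the [−nasal] segments are /ʎ, dʒ, ʂ, d, β, θ, t, r, ɖ, f, q, dz, ʃ, ʐ, ts, w/.
Within that set, [−labial] gives /ʎ, dʒ, ʂ, d, θ, t, r, ɖ, q, dz, ʃ, ʐ, ts/.
Then [+dorsal] leaves /ʎ, q/.

ʎ, q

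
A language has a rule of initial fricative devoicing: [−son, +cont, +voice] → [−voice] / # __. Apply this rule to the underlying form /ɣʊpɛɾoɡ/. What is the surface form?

[xʊpɛɾoɡ]

/ɣ/ satisfies [−son, +cont, +voice] and sits in # __. The [−voice] counterpart of the voiced velar fricative is /x/. Other segments in /ɣʊpɛɾoɡ/ either fail the structural description or are not in the environment, so the surface form is [xʊpɛɾoɡ].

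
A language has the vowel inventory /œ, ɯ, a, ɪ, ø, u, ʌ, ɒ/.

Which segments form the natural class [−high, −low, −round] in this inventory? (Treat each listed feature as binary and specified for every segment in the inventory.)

First, the [−high] segments are /œ, a, ø, ʌ, ɒ/.
Among these, [−low] gives /œ, ø, ʌ/.
Among these, [−round] leaves /ʌ/.

ʌ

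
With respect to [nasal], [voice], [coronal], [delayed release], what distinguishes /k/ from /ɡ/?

[voice]

/k/ is the voiceless velar stop and /ɡ/ is the voiced velar stop. Both are [−nasal], [−coronal], [−delayed release]. /k/ is [−voice] while /ɡ/ is [+voice], so the distinguishing feature is [voice].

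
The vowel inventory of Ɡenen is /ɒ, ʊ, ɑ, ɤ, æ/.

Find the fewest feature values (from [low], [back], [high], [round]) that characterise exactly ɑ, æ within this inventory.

The class [+low], [-round] has exactly /ɑ, æ/ as its extension in this inventory. No smaller conjunction from the listed features achieves this: [-round] alone would also admit /ɤ/; [+low] alone would also admit /ɒ/; and checking the remaining single features turns up none with this extension.

[+low, -round]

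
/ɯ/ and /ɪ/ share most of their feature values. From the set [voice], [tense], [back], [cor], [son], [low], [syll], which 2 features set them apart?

[back], [tense]

/ɯ/ (high back unrounded vowel) and /ɪ/ (high front unrounded lax vowel) agree on [+voice], [-coronal], [+sonorant], [-low], [+syllabic]. They differ on [back] (/ɯ/ [+], /ɪ/ [-]), [tense] (/ɯ/ [+], /ɪ/ [-]).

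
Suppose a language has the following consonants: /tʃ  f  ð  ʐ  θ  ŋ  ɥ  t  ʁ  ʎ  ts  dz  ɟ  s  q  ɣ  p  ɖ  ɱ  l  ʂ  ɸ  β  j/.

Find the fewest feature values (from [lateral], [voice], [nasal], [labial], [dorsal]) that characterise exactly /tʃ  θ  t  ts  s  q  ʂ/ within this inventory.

The class [-voice], [-labial] has exactly /tʃ, θ, t, ts, s, q, ʂ/ as its extension in this inventory. No smaller conjunction from the listed features achieves this: [-labial] alone would also admit /ð, ʐ, ŋ, ʁ, …/; [-voice] alone would also admit /f, p, ɸ/; and checking the remaining single features turns up none with this extension.

[-voice, -labial]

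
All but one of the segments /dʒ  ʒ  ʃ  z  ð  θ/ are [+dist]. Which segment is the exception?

Every segment except /z/ is [+distributed]. /z/ (voiced alveolar fricative) is [-distributed], so it is the exception.

z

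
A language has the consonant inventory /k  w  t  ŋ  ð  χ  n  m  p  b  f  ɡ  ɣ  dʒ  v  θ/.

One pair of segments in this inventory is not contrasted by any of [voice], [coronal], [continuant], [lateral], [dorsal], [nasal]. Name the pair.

/ɣ/ (voiced velar fricative) and /w/ (labial-velar glide) are both [+voice], [-coronal], [+continuant], [-lateral], [+dorsal], [-nasal], so none of the listed features separates them. (They do differ in [sonorant], [labial] and [round], which are not among the given features.) Every other pair in the inventory differs on at least one listed feature.

ɣ, w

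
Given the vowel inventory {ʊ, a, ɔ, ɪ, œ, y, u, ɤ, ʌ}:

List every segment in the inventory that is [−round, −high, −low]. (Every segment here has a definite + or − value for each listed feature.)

First, the [−round] segments are /a, ɪ, ɤ, ʌ/.
Of those, [−high] gives /a, ɤ, ʌ/.
Intersecting with [−low] leaves /ɤ, ʌ/.

ɤ, ʌ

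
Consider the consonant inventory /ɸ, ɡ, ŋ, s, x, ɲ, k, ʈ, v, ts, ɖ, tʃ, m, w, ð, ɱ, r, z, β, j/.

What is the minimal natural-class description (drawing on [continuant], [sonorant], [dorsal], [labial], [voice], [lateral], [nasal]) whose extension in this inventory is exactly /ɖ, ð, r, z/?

Every target segment is [+voice], [−labial], [−dorsal]; each remaining inventory member fails at least one of these. Each conjunct is needed — [−labial, −dorsal] alone would also admit /s, ʈ, ts, tʃ/; [+voice, −dorsal] alone would also admit /v, m, ɱ, β/; [+voice, −labial] alone would also admit /ɡ, ŋ, ɲ, j/ — and no other combination of two listed features has exactly this extension, so three is the minimum.

[+voice, −labial, −dorsal]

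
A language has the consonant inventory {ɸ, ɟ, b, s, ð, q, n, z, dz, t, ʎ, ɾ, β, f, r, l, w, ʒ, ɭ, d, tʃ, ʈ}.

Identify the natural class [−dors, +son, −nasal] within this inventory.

Eliminate segments failing any feature: /ɸ, b, s, ð, z, dz, t, β, f, ʒ, d, tʃ, ʈ/ are [−sonorant]; /ɟ, q, ʎ, w/ are [+dorsal]; /n/ is [+nasal]. The remaining /ɾ, r, l, ɭ/ satisfy [−dorsal], [+sonorant], [−nasal].

ɾ, r, l, ɭ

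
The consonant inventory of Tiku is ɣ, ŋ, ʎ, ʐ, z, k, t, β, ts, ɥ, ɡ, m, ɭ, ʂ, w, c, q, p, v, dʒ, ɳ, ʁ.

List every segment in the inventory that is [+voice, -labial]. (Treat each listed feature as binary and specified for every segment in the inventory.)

Eliminate segments failing any feature: /k, t, ts, ʂ, c, q, p/ are [-voice]; /β, ɥ, m, w, v/ are [+labial]. The remaining /ɣ, ŋ, ʎ, ʐ, z, ɡ, ɭ, dʒ, ɳ, ʁ/ satisfy [+voice], [-labial].

ɣ, ŋ, ʎ, ʐ, z, ɡ, ɭ, dʒ, ɳ, ʁ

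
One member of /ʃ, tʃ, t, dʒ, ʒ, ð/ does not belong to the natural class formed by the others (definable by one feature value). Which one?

/dʒ, ʃ, tʃ, ʒ, ð/ are all [+distributed], but /t/ (voiceless alveolar stop) is [−distributed]. No other single segment can be removed to leave a set sharing one feature value that the removed segment lacks, so /t/ is the odd one out.

t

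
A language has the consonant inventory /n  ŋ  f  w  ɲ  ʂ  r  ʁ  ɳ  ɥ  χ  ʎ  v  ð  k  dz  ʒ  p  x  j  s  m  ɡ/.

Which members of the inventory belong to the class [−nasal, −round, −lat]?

Eliminate segments failing any feature: /n, ŋ, ɲ, ɳ, m/ are [+nasal]; /w, ɥ/ are [+round]; /ʎ/ is [+lateral]. The remaining /f, ʂ, r, ʁ, χ, v, ð, k, dz, ʒ, p, x, j, s, ɡ/ satisfy [−nasal], [−round], [−lateral].

f, ʂ, r, ʁ, χ, v, ð, k, dz, ʒ, p, x, j, s, ɡ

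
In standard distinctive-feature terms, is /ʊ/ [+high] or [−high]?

/ʊ/ is the high back rounded lax vowel, hence [+high].

[+high]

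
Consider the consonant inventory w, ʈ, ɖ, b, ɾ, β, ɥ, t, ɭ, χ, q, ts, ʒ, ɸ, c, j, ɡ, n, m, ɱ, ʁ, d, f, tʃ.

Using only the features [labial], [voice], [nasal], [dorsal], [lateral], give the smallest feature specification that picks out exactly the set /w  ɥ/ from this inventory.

The class [+labial], [+dorsal] has exactly /w, ɥ/ as its extension in this inventory. No smaller conjunction from the listed features achieves this: [+dorsal] alone would also admit /χ, q, c, j, …/; [+labial] alone would also admit /b, β, ɸ, m, …/; and checking the remaining single features turns up none with this extension.

[+labial, +dorsal]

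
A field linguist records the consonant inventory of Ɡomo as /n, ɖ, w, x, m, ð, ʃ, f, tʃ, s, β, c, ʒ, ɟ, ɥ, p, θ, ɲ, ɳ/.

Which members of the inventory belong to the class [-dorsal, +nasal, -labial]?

n, ɳ

First, the [-dorsal] segments are /n, ɖ, m, ð, ʃ, f, tʃ, s, β, ʒ, p, θ, ɳ/.
Within that set, [+nasal] gives /n, m, ɳ/.
Among these, [-labial] leaves /n, ɳ/.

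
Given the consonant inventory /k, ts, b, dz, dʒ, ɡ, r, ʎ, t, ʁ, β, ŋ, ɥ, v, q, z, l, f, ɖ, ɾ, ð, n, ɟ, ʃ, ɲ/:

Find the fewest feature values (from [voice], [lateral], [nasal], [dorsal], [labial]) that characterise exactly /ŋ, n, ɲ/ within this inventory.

The target set is precisely the extension of [+nasal] in this inventory.

[+nasal]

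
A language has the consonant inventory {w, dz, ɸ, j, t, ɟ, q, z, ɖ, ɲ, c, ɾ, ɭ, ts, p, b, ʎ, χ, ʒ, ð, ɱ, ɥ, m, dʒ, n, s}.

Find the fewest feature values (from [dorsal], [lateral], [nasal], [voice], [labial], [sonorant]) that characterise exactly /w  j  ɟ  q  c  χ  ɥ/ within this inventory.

Every target segment is [-nasal], [-lateral], [+dorsal]; each remaining inventory member fails at least one of these. Each conjunct is needed — [-lateral, +dorsal] alone would also admit /ɲ/; [-nasal, +dorsal] alone would also admit /ʎ/; [-nasal, -lateral] alone would also admit /dz, ɸ, t, z, …/ — and no other combination of two listed features has exactly this extension, so three is the minimum.

[-nasal, -lateral, +dorsal]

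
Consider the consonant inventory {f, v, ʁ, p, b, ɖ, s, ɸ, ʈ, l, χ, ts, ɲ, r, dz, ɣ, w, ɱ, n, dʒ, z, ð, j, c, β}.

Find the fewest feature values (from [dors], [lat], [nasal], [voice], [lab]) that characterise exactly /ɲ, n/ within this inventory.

Every target segment is [+nasal], [-labial]; each remaining inventory member fails at least one of these. Each conjunct is needed — [-labial] alone would also admit /ʁ, ɖ, s, ʈ, …/; [+nasal] alone would also admit /ɱ/ — and no other single listed feature has exactly this extension, so two is the minimum.

[+nasal, -lab]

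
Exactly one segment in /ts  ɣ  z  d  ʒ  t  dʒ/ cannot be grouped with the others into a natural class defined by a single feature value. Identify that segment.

/ʒ, z, t, d, ts, dʒ/ are all [+coronal], but /ɣ/ (voiced velar fricative) is [-coronal]. No other single segment can be removed to leave a set sharing one feature value that the removed segment lacks, so /ɣ/ is the odd one out.

ɣ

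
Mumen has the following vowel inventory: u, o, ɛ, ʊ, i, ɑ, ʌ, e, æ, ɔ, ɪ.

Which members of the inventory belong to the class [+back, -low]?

Eliminate segments failing any feature: /ɛ, i, e, æ, ɪ/ are [-back]; /ɑ/ is [+low]. The remaining /u, o, ʊ, ʌ, ɔ/ satisfy [+back], [-low].

u, o, ʊ, ʌ, ɔ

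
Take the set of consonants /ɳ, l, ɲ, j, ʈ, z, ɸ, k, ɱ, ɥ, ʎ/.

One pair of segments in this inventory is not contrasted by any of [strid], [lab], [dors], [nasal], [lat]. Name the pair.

/j/ (palatal glide) and /k/ (voiceless velar stop) are both [−strident], [−labial], [+dorsal], [−nasal], [−lateral], so none of the listed features separates them. (They do differ in [sonorant], [voice], [continuant] and [back], which are not among the given features.) Every other pair in the inventory differs on at least one listed feature.

j, k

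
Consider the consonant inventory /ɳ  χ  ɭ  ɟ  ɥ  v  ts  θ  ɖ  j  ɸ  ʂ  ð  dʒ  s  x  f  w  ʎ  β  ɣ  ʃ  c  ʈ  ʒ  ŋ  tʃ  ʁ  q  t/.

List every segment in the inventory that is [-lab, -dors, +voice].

Among the inventory, the [-labial] segments are /ɳ, χ, ɭ, ɟ, ts, θ, ɖ, j, ʂ, ð, dʒ, s, x, ʎ, ɣ, ʃ, c, ʈ, ʒ, ŋ, tʃ, ʁ, q, t/.
Within that set, [-dorsal] gives /ɳ, ɭ, ts, θ, ɖ, ʂ, ð, dʒ, s, ʃ, ʈ, ʒ, tʃ, t/.
Then [+voice] leaves /ɳ, ɭ, ɖ, ð, dʒ, ʒ/.

ɳ, ɭ, ɖ, ð, dʒ, ʒ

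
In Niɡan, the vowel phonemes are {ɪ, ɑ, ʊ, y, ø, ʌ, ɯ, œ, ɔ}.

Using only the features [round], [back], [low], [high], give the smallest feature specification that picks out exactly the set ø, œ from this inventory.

[-high, -back]

/ø, œ/ are all [-high], [-back], and no other segment in the inventory matches both values. Dropping any one of them over-generates: [-back] alone would also admit /ɪ, y/; [-high] alone would also admit /ɑ, ʌ, ɔ/. No other single listed feature picks out exactly this set either, so fewer than two features will not do.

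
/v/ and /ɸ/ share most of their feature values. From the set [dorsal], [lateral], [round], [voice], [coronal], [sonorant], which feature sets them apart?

[voice]

/v/ is the voiced labiodental fricative and /ɸ/ is the voiceless bilabial fricative. Both are [−dorsal], [−lateral], [−round], [−coronal], [−sonorant]. /v/ is [+voice] while /ɸ/ is [−voice], so the distinguishing feature is [voice].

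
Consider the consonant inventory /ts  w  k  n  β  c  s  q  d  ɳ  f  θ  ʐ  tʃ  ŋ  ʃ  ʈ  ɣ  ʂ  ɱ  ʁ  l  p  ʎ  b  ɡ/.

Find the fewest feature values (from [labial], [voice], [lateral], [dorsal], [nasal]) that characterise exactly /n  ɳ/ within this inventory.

[+nasal, −labial, −dorsal]

/n, ɳ/ are all [+nasal], [−labial], [−dorsal], and no other segment in the inventory matches all three values. Dropping any one of them over-generates: [−labial, −dorsal] alone would also admit /ts, s, d, θ, …/; [+nasal, −dorsal] alone would also admit /ɱ/; [+nasal, −labial] alone would also admit /ŋ/. No other combination of two listed features picks out exactly this set either, so fewer than three features will not do.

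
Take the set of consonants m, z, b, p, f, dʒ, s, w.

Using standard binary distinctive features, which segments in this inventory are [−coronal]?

The [−coronal] segments here are /m, b, p, f, w/; the remaining /z, dʒ, s/ are [+coronal].

m, b, p, f, w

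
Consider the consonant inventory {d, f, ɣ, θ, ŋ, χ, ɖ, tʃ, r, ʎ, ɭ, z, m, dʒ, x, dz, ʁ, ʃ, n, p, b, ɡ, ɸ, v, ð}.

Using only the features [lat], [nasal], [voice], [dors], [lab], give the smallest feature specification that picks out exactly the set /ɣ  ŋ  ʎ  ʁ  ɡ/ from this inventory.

The class [+voice], [+dorsal] has exactly /ɣ, ŋ, ʎ, ʁ, ɡ/ as its extension in this inventory. No smaller conjunction from the listed features achieves this: [+dorsal] alone would also admit /χ, x/; [+voice] alone would also admit /d, ɖ, r, ɭ, …/; and checking the remaining single features turns up none with this extension.

[+voice, +dors]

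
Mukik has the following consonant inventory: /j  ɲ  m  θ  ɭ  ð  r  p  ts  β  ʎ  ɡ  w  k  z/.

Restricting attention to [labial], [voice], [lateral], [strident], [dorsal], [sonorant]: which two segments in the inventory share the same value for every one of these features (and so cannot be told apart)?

ɲ, j

Both /ɲ/ and /j/ are [-labial], [+voice], [-lateral], [-strident], [+dorsal], [+sonorant]. Since the list omits [nasal] and [continuant] — which do distinguish the palatal nasal from the palatal glide — this pair collapses; all other pairs remain distinct.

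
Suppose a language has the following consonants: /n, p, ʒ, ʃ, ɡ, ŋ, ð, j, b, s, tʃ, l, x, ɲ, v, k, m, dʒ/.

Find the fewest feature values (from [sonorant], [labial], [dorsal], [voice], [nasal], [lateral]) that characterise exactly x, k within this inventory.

Every target segment is [−voice], [+dorsal]; each remaining inventory member fails at least one of these. Each conjunct is needed — [+dorsal] alone would also admit /ɡ, ŋ, j, ɲ/; [−voice] alone would also admit /p, ʃ, s, tʃ/ — and no other single listed feature has exactly this extension, so two is the minimum.

[−voice, +dorsal]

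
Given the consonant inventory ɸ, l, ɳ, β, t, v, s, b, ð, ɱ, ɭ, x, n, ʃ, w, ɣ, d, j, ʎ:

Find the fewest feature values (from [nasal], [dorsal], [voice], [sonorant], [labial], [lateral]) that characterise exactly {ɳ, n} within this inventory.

[+nasal, −labial]

The class [+nasal], [−labial] has exactly /ɳ, n/ as its extension in this inventory. No smaller conjunction from the listed features achieves this: [−labial] alone would also admit /l, t, s, ð, …/; [+nasal] alone would also admit /ɱ/; and checking the remaining single features turns up none with this extension.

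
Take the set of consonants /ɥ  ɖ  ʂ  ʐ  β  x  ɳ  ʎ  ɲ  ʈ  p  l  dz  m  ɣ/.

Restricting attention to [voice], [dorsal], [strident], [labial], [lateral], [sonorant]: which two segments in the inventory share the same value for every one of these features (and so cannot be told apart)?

dz, ʐ

Both /dz/ and /ʐ/ are [+voice], [-dorsal], [+strident], [-labial], [-lateral], [-sonorant]. Since the list omits [continuant] and [anterior] — which do distinguish the voiced alveolar affricate from the voiced retroflex fricative — this pair collapses; all other pairs remain distinct.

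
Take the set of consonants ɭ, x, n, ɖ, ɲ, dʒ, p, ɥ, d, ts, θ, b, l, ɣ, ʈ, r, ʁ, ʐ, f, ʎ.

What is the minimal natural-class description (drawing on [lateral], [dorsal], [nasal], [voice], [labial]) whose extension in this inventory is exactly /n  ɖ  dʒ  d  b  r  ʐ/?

/n, ɖ, dʒ, d, b, r, ʐ/ are all [+voice], [−lateral], [−dorsal], and no other segment in the inventory matches all three values. Dropping any one of them over-generates: [−lateral, −dorsal] alone would also admit /p, ts, θ, ʈ, …/; [+voice, −dorsal] alone would also admit /ɭ, l/; [+voice, −lateral] alone would also admit /ɲ, ɥ, ɣ, ʁ/. No other combination of two listed features picks out exactly this set either, so fewer than three features will not do.

[+voice, −lateral, −dorsal]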